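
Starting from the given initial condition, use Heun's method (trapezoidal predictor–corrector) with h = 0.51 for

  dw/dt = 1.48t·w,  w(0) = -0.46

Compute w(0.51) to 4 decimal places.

Heun: k1 = f(t_n, w_n); k2 = f(t_n + h, w_n + h·k1); w_{n+1} = w_n + (h/2)·(k1 + k2).
t=0.000000, w=-0.460000:
  k1 = f(0.000000, -0.460000) = 0.000000
  k2 = f(0.510000, -0.460000) = -0.347208
  w ← -0.460000 + (0.51/2)·(0.000000 + (-0.347208)) = -0.548538
w(0.51) ≈ -0.5485

-0.5485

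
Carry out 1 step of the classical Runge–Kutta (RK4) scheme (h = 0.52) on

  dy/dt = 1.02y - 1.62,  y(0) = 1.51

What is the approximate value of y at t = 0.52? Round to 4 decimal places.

RK4: k1 = f(t_n, y_n); k2 = f(t_n + h/2, y_n + (h/2)·k1); k3 = f(t_n + h/2, y_n + (h/2)·k2); k4 = f(t_n + h, y_n + h·k3); y_{n+1} = y_n + (h/6)·(k1 + 2k2 + 2k3 + k4).
t=0.000000, y=1.510000:
  k1 = f(0.000000, 1.510000) = -0.079800
  k2 = f(0.260000, 1.489252) = -0.100963
  k3 = f(0.260000, 1.483750) = -0.106575
  k4 = f(0.520000, 1.454581) = -0.136328
  y ← 1.510000 + (0.52/6)·(k1 + 2k2 + 2k3 + k4) = 1.455296
y(0.52) ≈ 1.4553

1.4553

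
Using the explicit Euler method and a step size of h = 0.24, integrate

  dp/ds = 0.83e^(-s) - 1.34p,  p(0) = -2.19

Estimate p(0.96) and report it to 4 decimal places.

-0.1490

Euler: p_{n+1} = p_n + h·f(s_n, p_n).
s=0.000000, p=-2.190000: f=3.764600 → p ← -2.190000 + 0.24·3.764600 = -1.286496
s=0.240000, p=-1.286496: f=2.376806 → p ← -1.286496 + 0.24·2.376806 = -0.716063
s=0.480000, p=-0.716063: f=1.473114 → p ← -0.716063 + 0.24·1.473114 = -0.362515
s=0.720000, p=-0.362515: f=0.889775 → p ← -0.362515 + 0.24·0.889775 = -0.148969
p(0.96) ≈ -0.1490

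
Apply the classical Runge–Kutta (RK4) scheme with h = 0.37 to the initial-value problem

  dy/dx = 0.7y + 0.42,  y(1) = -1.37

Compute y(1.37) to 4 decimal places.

-1.5976

RK4: k1 = f(x_n, y_n); k2 = f(x_n + h/2, y_n + (h/2)·k1); k3 = f(x_n + h/2, y_n + (h/2)·k2); k4 = f(x_n + h, y_n + h·k3); y_{n+1} = y_n + (h/6)·(k1 + 2k2 + 2k3 + k4).
x=1.000000, y=-1.370000:
  k1 = f(1.000000, -1.370000) = -0.539000
  k2 = f(1.185000, -1.469715) = -0.608801
  k3 = f(1.185000, -1.482628) = -0.617840
  k4 = f(1.370000, -1.598601) = -0.699020
  y ← -1.370000 + (0.37/6)·(k1 + 2k2 + 2k3 + k4) = -1.597630
y(1.37) ≈ -1.5976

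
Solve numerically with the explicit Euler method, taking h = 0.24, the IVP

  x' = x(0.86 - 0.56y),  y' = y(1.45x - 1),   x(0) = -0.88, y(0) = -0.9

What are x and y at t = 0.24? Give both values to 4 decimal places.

-1.1681, -0.4084

Euler on (x,y): x_{n+1} = x_n + h·x', y_{n+1} = y_n + h·y'.
0.000000: (-0.880000, -0.900000); f=(-1.200320, 2.048400) → (-1.168077, -0.408384)
(x(0.24), y(0.24)) ≈ (-1.1681, -0.4084)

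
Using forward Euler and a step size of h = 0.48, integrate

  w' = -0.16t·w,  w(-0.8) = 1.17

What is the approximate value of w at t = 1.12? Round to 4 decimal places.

Euler: w_{n+1} = w_n + h·f(t_n, w_n).
t=-0.800000, w=1.170000: f=0.149760 → w ← 1.170000 + 0.48·0.149760 = 1.241885
t=-0.320000, w=1.241885: f=0.063585 → w ← 1.241885 + 0.48·0.063585 = 1.272405
t=0.160000, w=1.272405: f=-0.032574 → w ← 1.272405 + 0.48·(-0.032574) = 1.256770
t=0.640000, w=1.256770: f=-0.128693 → w ← 1.256770 + 0.48·(-0.128693) = 1.194997
w(1.12) ≈ 1.1950

1.1950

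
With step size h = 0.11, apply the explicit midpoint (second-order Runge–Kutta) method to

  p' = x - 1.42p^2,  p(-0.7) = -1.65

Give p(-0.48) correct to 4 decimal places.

Midpoint: k1 = f(x_n, p_n); k2 = f(x_n + h/2, p_n + (h/2)·k1); p_{n+1} = p_n + h·k2.
x=-0.700000, p=-1.650000:
  k1 = f(-0.700000, -1.650000) = -4.565950
  k2 = f(-0.645000, -1.901127) = -5.777284
  p ← -1.650000 + 0.11·(-5.777284) = -2.285501
x=-0.590000, p=-2.285501:
  k1 = f(-0.590000, -2.285501) = -8.007393
  k2 = f(-0.535000, -2.725908) = -11.086415
  p ← -2.285501 + 0.11·(-11.086415) = -3.505007
p(-0.48) ≈ -3.5050

-3.5050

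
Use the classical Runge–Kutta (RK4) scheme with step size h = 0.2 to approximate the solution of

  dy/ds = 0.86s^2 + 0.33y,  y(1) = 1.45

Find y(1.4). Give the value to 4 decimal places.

2.1852

RK4: k1 = f(s_n, y_n); k2 = f(s_n + h/2, y_n + (h/2)·k1); k3 = f(s_n + h/2, y_n + (h/2)·k2); k4 = f(s_n + h, y_n + h·k3); y_{n+1} = y_n + (h/6)·(k1 + 2k2 + 2k3 + k4).
s=1.000000, y=1.450000:
  k1 = f(1.000000, 1.450000) = 1.338500
  k2 = f(1.100000, 1.583850) = 1.563271
  k3 = f(1.100000, 1.606327) = 1.570688
  k4 = f(1.200000, 1.764138) = 1.820565
  y ← 1.450000 + (0.2/6)·(k1 + 2k2 + 2k3 + k4) = 1.764233
s=1.200000, y=1.764233:
  k1 = f(1.200000, 1.764233) = 1.820597
  k2 = f(1.300000, 1.946292) = 2.095676
  k3 = f(1.300000, 1.973800) = 2.104754
  k4 = f(1.400000, 2.185184) = 2.406711
  y ← 1.764233 + (0.2/6)·(k1 + 2k2 + 2k3 + k4) = 2.185172
y(1.4) ≈ 2.1852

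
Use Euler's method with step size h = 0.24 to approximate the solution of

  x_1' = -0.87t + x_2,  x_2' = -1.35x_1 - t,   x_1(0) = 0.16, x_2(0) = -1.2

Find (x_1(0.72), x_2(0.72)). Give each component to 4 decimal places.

Euler on (x_1,x_2): x_1_{n+1} = x_1_n + h·x_1', x_2_{n+1} = x_2_n + h·x_2'.
0.000000: (0.160000, -1.200000); f=(-1.200000, -0.216000) → (-0.128000, -1.251840)
0.240000: (-0.128000, -1.251840); f=(-1.460640, -0.067200) → (-0.478554, -1.267968)
0.480000: (-0.478554, -1.267968); f=(-1.685568, 0.166047) → (-0.883090, -1.228117)
(x_1(0.72), x_2(0.72)) ≈ (-0.8831, -1.2281)

-0.8831, -1.2281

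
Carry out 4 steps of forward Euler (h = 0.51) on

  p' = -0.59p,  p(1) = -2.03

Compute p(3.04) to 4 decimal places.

-0.4849

Euler: p_{n+1} = p_n + h·f(x_n, p_n).
x=1.000000, p=-2.030000: f=1.197700 → p ← -2.030000 + 0.51·1.197700 = -1.419173
x=1.510000, p=-1.419173: f=0.837312 → p ← -1.419173 + 0.51·0.837312 = -0.992144
x=2.020000, p=-0.992144: f=0.585365 → p ← -0.992144 + 0.51·0.585365 = -0.693608
x=2.530000, p=-0.693608: f=0.409229 → p ← -0.693608 + 0.51·0.409229 = -0.484901
p(3.04) ≈ -0.4849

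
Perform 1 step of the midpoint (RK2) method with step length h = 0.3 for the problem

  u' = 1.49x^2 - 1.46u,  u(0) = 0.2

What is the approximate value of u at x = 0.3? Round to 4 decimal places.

Midpoint: k1 = f(x_n, u_n); k2 = f(x_n + h/2, u_n + (h/2)·k1); u_{n+1} = u_n + h·k2.
x=0.000000, u=0.200000:
  k1 = f(0.000000, 0.200000) = -0.292000
  k2 = f(0.150000, 0.156200) = -0.194527
  u ← 0.200000 + 0.3·(-0.194527) = 0.141642
u(0.3) ≈ 0.1416

0.1416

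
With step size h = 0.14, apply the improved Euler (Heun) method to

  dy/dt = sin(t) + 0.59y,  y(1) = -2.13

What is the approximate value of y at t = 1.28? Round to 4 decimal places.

-2.2379

Heun: k1 = f(t_n, y_n); k2 = f(t_n + h, y_n + h·k1); y_{n+1} = y_n + (h/2)·(k1 + k2).
t=1.000000, y=-2.130000:
  k1 = f(1.000000, -2.130000) = -0.415229
  k2 = f(1.140000, -2.188132) = -0.382364
  y ← -2.130000 + (0.14/2)·(-0.415229 + (-0.382364)) = -2.185832
t=1.140000, y=-2.185832:
  k1 = f(1.140000, -2.185832) = -0.381007
  k2 = f(1.280000, -2.239173) = -0.363096
  y ← -2.185832 + (0.14/2)·(-0.381007 + (-0.363096)) = -2.237919
y(1.28) ≈ -2.2379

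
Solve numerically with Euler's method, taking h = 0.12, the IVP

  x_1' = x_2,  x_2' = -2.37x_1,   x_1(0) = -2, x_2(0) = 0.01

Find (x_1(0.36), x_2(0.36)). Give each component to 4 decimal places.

-1.7917, 1.6960

Euler on (x_1,x_2): x_1_{n+1} = x_1_n + h·x_1', x_2_{n+1} = x_2_n + h·x_2'.
0.000000: (-2.000000, 0.010000); f=(0.010000, 4.740000) → (-1.998800, 0.578800)
0.120000: (-1.998800, 0.578800); f=(0.578800, 4.737156) → (-1.929344, 1.147259)
0.240000: (-1.929344, 1.147259); f=(1.147259, 4.572545) → (-1.791673, 1.695964)
(x_1(0.36), x_2(0.36)) ≈ (-1.7917, 1.6960)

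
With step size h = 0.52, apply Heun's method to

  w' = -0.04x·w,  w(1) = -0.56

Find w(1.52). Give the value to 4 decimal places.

Heun: k1 = f(x_n, w_n); k2 = f(x_n + h, w_n + h·k1); w_{n+1} = w_n + (h/2)·(k1 + k2).
x=1.000000, w=-0.560000:
  k1 = f(1.000000, -0.560000) = 0.022400
  k2 = f(1.520000, -0.548352) = 0.033340
  w ← -0.560000 + (0.52/2)·(0.022400 + 0.033340) = -0.545508
w(1.52) ≈ -0.5455

-0.5455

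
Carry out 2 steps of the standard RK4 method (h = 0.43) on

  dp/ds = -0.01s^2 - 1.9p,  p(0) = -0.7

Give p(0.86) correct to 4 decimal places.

-0.1397

RK4: k1 = f(s_n, p_n); k2 = f(s_n + h/2, p_n + (h/2)·k1); k3 = f(s_n + h/2, p_n + (h/2)·k2); k4 = f(s_n + h, p_n + h·k3); p_{n+1} = p_n + (h/6)·(k1 + 2k2 + 2k3 + k4).
s=0.000000, p=-0.700000:
  k1 = f(0.000000, -0.700000) = 1.330000
  k2 = f(0.215000, -0.414050) = 0.786233
  k3 = f(0.215000, -0.530960) = 1.008362
  k4 = f(0.430000, -0.266404) = 0.504320
  p ← -0.700000 + (0.43/6)·(k1 + 2k2 + 2k3 + k4) = -0.311315
s=0.430000, p=-0.311315:
  k1 = f(0.430000, -0.311315) = 0.589650
  k2 = f(0.645000, -0.184540) = 0.346467
  k3 = f(0.645000, -0.236825) = 0.445807
  k4 = f(0.860000, -0.119618) = 0.219879
  p ← -0.311315 + (0.43/6)·(k1 + 2k2 + 2k3 + k4) = -0.139740
p(0.86) ≈ -0.1397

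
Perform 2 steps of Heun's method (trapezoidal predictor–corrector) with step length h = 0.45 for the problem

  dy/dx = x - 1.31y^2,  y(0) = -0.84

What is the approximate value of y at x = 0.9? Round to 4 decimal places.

-3.3704

Heun: k1 = f(x_n, y_n); k2 = f(x_n + h, y_n + h·k1); y_{n+1} = y_n + (h/2)·(k1 + k2).
x=0.000000, y=-0.840000:
  k1 = f(0.000000, -0.840000) = -0.924336
  k2 = f(0.450000, -1.255951) = -1.616412
  y ← -0.840000 + (0.45/2)·(-0.924336 + (-1.616412)) = -1.411668
x=0.450000, y=-1.411668:
  k1 = f(0.450000, -1.411668) = -2.160577
  k2 = f(0.900000, -2.383928) = -6.544878
  y ← -1.411668 + (0.45/2)·(-2.160577 + (-6.544878)) = -3.370396
y(0.9) ≈ -3.3704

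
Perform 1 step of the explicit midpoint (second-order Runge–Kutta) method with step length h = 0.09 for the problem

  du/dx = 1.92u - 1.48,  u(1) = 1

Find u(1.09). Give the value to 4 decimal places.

1.0430

Midpoint: k1 = f(x_n, u_n); k2 = f(x_n + h/2, u_n + (h/2)·k1); u_{n+1} = u_n + h·k2.
x=1.000000, u=1.000000:
  k1 = f(1.000000, 1.000000) = 0.440000
  k2 = f(1.045000, 1.019800) = 0.478016
  u ← 1.000000 + 0.09·0.478016 = 1.043021
u(1.09) ≈ 1.0430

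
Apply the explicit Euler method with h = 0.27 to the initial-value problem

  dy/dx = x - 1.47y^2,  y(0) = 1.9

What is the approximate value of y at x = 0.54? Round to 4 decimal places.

0.4535

Euler: y_{n+1} = y_n + h·f(x_n, y_n).
x=0.000000, y=1.900000: f=-5.306700 → y ← 1.900000 + 0.27·(-5.306700) = 0.467191
x=0.270000, y=0.467191: f=-0.050853 → y ← 0.467191 + 0.27·(-0.050853) = 0.453461
y(0.54) ≈ 0.4535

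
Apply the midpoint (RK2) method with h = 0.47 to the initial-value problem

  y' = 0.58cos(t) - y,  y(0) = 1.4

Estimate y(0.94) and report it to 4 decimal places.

0.8535

Midpoint: k1 = f(t_n, y_n); k2 = f(t_n + h/2, y_n + (h/2)·k1); y_{n+1} = y_n + h·k2.
t=0.000000, y=1.400000:
  k1 = f(0.000000, 1.400000) = -0.820000
  k2 = f(0.235000, 1.207300) = -0.643242
  y ← 1.400000 + 0.47·(-0.643242) = 1.097676
t=0.470000, y=1.097676:
  k1 = f(0.470000, 1.097676) = -0.580567
  k2 = f(0.705000, 0.961243) = -0.519509
  y ← 1.097676 + 0.47·(-0.519509) = 0.853507
y(0.94) ≈ 0.8535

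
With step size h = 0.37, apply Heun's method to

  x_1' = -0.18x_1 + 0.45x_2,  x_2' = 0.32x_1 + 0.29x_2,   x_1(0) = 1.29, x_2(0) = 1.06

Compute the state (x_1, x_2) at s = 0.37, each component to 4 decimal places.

1.3997, 1.3461

Heun on (x_1,x_2): k1 = f(s_n, state_n); k2 = f(s_n + h, state_n + h·k1); state_{n+1} = state_n + (h/2)·(k1 + k2).
0.000000: (1.290000, 1.060000)
  k1 = (0.244800, 0.720200)
  predictor → (1.380576, 1.326474)
  k2 = (0.348410, 0.826462)
  → (1.399744, 1.346132)
(x_1(0.37), x_2(0.37)) ≈ (1.3997, 1.3461)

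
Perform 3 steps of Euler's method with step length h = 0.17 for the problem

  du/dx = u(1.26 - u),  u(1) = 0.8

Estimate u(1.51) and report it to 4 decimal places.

0.9739

Euler: u_{n+1} = u_n + h·f(x_n, u_n).
x=1.000000, u=0.800000: f=0.368000 → u ← 0.800000 + 0.17·0.368000 = 0.862560
x=1.170000, u=0.862560: f=0.342816 → u ← 0.862560 + 0.17·0.342816 = 0.920839
x=1.340000, u=0.920839: f=0.312313 → u ← 0.920839 + 0.17·0.312313 = 0.973932
u(1.51) ≈ 0.9739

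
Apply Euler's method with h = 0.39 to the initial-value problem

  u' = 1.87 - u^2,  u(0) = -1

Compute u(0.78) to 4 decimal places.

Euler: u_{n+1} = u_n + h·f(x_n, u_n).
x=0.000000, u=-1.000000: f=0.870000 → u ← -1.000000 + 0.39·0.870000 = -0.660700
x=0.390000, u=-0.660700: f=1.433476 → u ← -0.660700 + 0.39·1.433476 = -0.101645
u(0.78) ≈ -0.1016

-0.1016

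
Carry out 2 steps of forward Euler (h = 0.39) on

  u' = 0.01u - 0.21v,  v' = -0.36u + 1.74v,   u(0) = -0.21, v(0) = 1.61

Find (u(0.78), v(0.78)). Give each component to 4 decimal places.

-0.5678, 4.6341

Euler on (u,v): u_{n+1} = u_n + h·u', v_{n+1} = v_n + h·v'.
0.000000: (-0.210000, 1.610000); f=(-0.340200, 2.877000) → (-0.342678, 2.732030)
0.390000: (-0.342678, 2.732030); f=(-0.577153, 4.877096) → (-0.567768, 4.634098)
(u(0.78), v(0.78)) ≈ (-0.5678, 4.6341)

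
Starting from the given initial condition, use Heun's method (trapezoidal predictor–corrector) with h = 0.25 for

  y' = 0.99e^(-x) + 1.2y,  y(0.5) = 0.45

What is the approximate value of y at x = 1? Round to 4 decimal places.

1.1454

Heun: k1 = f(x_n, y_n); k2 = f(x_n + h, y_n + h·k1); y_{n+1} = y_n + (h/2)·(k1 + k2).
x=0.500000, y=0.450000:
  k1 = f(0.500000, 0.450000) = 1.140465
  k2 = f(0.750000, 0.735116) = 1.349782
  y ← 0.450000 + (0.25/2)·(1.140465 + 1.349782) = 0.761281
x=0.750000, y=0.761281:
  k1 = f(0.750000, 0.761281) = 1.381180
  k2 = f(1.000000, 1.106576) = 1.692092
  y ← 0.761281 + (0.25/2)·(1.381180 + 1.692092) = 1.145440
y(1) ≈ 1.1454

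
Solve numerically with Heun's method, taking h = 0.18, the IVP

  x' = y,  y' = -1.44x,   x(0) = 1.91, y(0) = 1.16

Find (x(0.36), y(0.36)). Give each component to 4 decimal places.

Heun on (x,y): k1 = f(s_n, state_n); k2 = f(s_n + h, state_n + h·k1); state_{n+1} = state_n + (h/2)·(k1 + k2).
0.000000: (1.910000, 1.160000)
  k1 = (1.160000, -2.750400)
  predictor → (2.118800, 0.664928)
  k2 = (0.664928, -3.051072)
  → (2.074244, 0.637868)
0.180000: (2.074244, 0.637868)
  k1 = (0.637868, -2.986911)
  predictor → (2.189060, 0.100224)
  k2 = (0.100224, -3.152246)
  → (2.140672, 0.085343)
(x(0.36), y(0.36)) ≈ (2.1407, 0.0853)

2.1407, 0.0853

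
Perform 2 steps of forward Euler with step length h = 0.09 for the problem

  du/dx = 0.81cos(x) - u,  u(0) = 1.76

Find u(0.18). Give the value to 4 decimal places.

1.5964

Euler: u_{n+1} = u_n + h·f(x_n, u_n).
x=0.000000, u=1.760000: f=-0.950000 → u ← 1.760000 + 0.09·(-0.950000) = 1.674500
x=0.090000, u=1.674500: f=-0.867778 → u ← 1.674500 + 0.09·(-0.867778) = 1.596400
u(0.18) ≈ 1.5964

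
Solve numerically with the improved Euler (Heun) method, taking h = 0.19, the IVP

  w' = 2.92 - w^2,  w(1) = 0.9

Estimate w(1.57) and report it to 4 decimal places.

1.5426

Heun: k1 = f(s_n, w_n); k2 = f(s_n + h, w_n + h·k1); w_{n+1} = w_n + (h/2)·(k1 + k2).
s=1.000000, w=0.900000:
  k1 = f(1.000000, 0.900000) = 2.110000
  k2 = f(1.190000, 1.300900) = 1.227659
  w ← 0.900000 + (0.19/2)·(2.110000 + 1.227659) = 1.217078
s=1.190000, w=1.217078:
  k1 = f(1.190000, 1.217078) = 1.438722
  k2 = f(1.380000, 1.490435) = 0.698604
  w ← 1.217078 + (0.19/2)·(1.438722 + 0.698604) = 1.420124
s=1.380000, w=1.420124:
  k1 = f(1.380000, 1.420124) = 0.903249
  k2 = f(1.570000, 1.591741) = 0.386361
  w ← 1.420124 + (0.19/2)·(0.903249 + 0.386361) = 1.542637
w(1.57) ≈ 1.5426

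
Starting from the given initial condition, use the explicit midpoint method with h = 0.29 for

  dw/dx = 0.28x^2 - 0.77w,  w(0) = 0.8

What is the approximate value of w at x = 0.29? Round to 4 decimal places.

0.6430

Midpoint: k1 = f(x_n, w_n); k2 = f(x_n + h/2, w_n + (h/2)·k1); w_{n+1} = w_n + h·k2.
x=0.000000, w=0.800000:
  k1 = f(0.000000, 0.800000) = -0.616000
  k2 = f(0.145000, 0.710680) = -0.541337
  w ← 0.800000 + 0.29·(-0.541337) = 0.643012
w(0.29) ≈ 0.6430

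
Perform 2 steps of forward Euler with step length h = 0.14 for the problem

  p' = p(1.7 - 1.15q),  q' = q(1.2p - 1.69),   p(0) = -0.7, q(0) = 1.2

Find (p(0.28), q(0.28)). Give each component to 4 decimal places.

Euler on (p,q): p_{n+1} = p_n + h·p', q_{n+1} = q_n + h·q'.
0.000000: (-0.700000, 1.200000); f=(-0.224000, -3.036000) → (-0.731360, 0.774960)
0.140000: (-0.731360, 0.774960); f=(-0.591521, -1.989812) → (-0.814173, 0.496386)
(p(0.28), q(0.28)) ≈ (-0.8142, 0.4964)

-0.8142, 0.4964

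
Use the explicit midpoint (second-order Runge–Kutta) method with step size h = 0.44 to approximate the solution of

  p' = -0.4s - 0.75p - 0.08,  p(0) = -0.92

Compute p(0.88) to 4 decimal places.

-0.6650

Midpoint: k1 = f(s_n, p_n); k2 = f(s_n + h/2, p_n + (h/2)·k1); p_{n+1} = p_n + h·k2.
s=0.000000, p=-0.920000:
  k1 = f(0.000000, -0.920000) = 0.610000
  k2 = f(0.220000, -0.785800) = 0.421350
  p ← -0.920000 + 0.44·0.421350 = -0.734606
s=0.440000, p=-0.734606:
  k1 = f(0.440000, -0.734606) = 0.294954
  k2 = f(0.660000, -0.669716) = 0.158287
  p ← -0.734606 + 0.44·0.158287 = -0.664960
p(0.88) ≈ -0.6650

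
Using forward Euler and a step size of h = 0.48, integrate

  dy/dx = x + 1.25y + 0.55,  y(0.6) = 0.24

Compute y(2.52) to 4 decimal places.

8.7005

Euler: y_{n+1} = y_n + h·f(x_n, y_n).
x=0.600000, y=0.240000: f=1.450000 → y ← 0.240000 + 0.48·1.450000 = 0.936000
x=1.080000, y=0.936000: f=2.800000 → y ← 0.936000 + 0.48·2.800000 = 2.280000
x=1.560000, y=2.280000: f=4.960000 → y ← 2.280000 + 0.48·4.960000 = 4.660800
x=2.040000, y=4.660800: f=8.416000 → y ← 4.660800 + 0.48·8.416000 = 8.700480
y(2.52) ≈ 8.7005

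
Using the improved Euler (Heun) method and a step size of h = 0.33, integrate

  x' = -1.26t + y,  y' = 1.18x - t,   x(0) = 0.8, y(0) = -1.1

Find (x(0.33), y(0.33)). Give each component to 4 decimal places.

Heun on (x,y): k1 = f(t_n, state_n); k2 = f(t_n + h, state_n + h·k1); state_{n+1} = state_n + (h/2)·(k1 + k2).
0.000000: (0.800000, -1.100000)
  k1 = (-1.100000, 0.944000)
  predictor → (0.437000, -0.788480)
  k2 = (-1.204280, 0.185660)
  → (0.419794, -0.913606)
(x(0.33), y(0.33)) ≈ (0.4198, -0.9136)

0.4198, -0.9136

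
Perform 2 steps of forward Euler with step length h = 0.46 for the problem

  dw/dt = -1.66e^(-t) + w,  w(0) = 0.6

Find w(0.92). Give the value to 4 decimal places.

-0.3179

Euler: w_{n+1} = w_n + h·f(t_n, w_n).
t=0.000000, w=0.600000: f=-1.060000 → w ← 0.600000 + 0.46·(-1.060000) = 0.112400
t=0.460000, w=0.112400: f=-0.935531 → w ← 0.112400 + 0.46·(-0.935531) = -0.317944
w(0.92) ≈ -0.3179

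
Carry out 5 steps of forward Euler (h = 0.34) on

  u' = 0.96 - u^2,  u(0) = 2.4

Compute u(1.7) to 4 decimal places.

Euler: u_{n+1} = u_n + h·f(t_n, u_n).
t=0.000000, u=2.400000: f=-4.800000 → u ← 2.400000 + 0.34·(-4.800000) = 0.768000
t=0.340000, u=0.768000: f=0.370176 → u ← 0.768000 + 0.34·0.370176 = 0.893860
t=0.680000, u=0.893860: f=0.161015 → u ← 0.893860 + 0.34·0.161015 = 0.948605
t=1.020000, u=0.948605: f=0.060149 → u ← 0.948605 + 0.34·0.060149 = 0.969055
t=1.360000, u=0.969055: f=0.020932 → u ← 0.969055 + 0.34·0.020932 = 0.976172
u(1.7) ≈ 0.9762

0.9762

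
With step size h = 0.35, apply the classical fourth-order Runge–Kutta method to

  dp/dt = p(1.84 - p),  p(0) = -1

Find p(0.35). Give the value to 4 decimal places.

RK4: k1 = f(t_n, p_n); k2 = f(t_n + h/2, p_n + (h/2)·k1); k3 = f(t_n + h/2, p_n + (h/2)·k2); k4 = f(t_n + h, p_n + h·k3); p_{n+1} = p_n + (h/6)·(k1 + 2k2 + 2k3 + k4).
t=0.000000, p=-1.000000:
  k1 = f(0.000000, -1.000000) = -2.840000
  k2 = f(0.175000, -1.497000) = -4.995489
  k3 = f(0.175000, -1.874211) = -6.961213
  k4 = f(0.350000, -3.436424) = -18.132034
  p ← -1.000000 + (0.35/6)·(k1 + 2k2 + 2k3 + k4) = -3.618317
p(0.35) ≈ -3.6183

-3.6183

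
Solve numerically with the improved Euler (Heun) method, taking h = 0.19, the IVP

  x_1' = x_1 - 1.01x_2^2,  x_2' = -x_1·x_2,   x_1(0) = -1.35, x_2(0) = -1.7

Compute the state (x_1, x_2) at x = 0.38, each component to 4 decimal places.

Heun on (x_1,x_2): k1 = f(x_n, state_n); k2 = f(x_n + h, state_n + h·k1); state_{n+1} = state_n + (h/2)·(k1 + k2).
0.000000: (-1.350000, -1.700000)
  k1 = (-4.268900, -2.295000)
  predictor → (-2.161091, -2.136050)
  k2 = (-6.769428, -4.616198)
  → (-2.398641, -2.356564)
0.190000: (-2.398641, -2.356564)
  k1 = (-8.007568, -5.652551)
  predictor → (-3.920079, -3.430549)
  k2 = (-15.806429, -13.448022)
  → (-4.660971, -4.171118)
(x_1(0.38), x_2(0.38)) ≈ (-4.6610, -4.1711)

-4.6610, -4.1711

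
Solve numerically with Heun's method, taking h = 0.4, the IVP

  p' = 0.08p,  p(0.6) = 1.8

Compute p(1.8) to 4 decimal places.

1.9813

Heun: k1 = f(s_n, p_n); k2 = f(s_n + h, p_n + h·k1); p_{n+1} = p_n + (h/2)·(k1 + k2).
s=0.600000, p=1.800000:
  k1 = f(0.600000, 1.800000) = 0.144000
  k2 = f(1.000000, 1.857600) = 0.148608
  p ← 1.800000 + (0.4/2)·(0.144000 + 0.148608) = 1.858522
s=1.000000, p=1.858522:
  k1 = f(1.000000, 1.858522) = 0.148682
  k2 = f(1.400000, 1.917994) = 0.153440
  p ← 1.858522 + (0.4/2)·(0.148682 + 0.153440) = 1.918946
s=1.400000, p=1.918946:
  k1 = f(1.400000, 1.918946) = 0.153516
  k2 = f(1.800000, 1.980352) = 0.158428
  p ← 1.918946 + (0.4/2)·(0.153516 + 0.158428) = 1.981335
p(1.8) ≈ 1.9813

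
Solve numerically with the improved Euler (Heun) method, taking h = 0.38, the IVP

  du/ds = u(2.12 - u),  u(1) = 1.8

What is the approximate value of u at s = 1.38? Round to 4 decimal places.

Heun: k1 = f(s_n, u_n); k2 = f(s_n + h, u_n + h·k1); u_{n+1} = u_n + (h/2)·(k1 + k2).
s=1.000000, u=1.800000:
  k1 = f(1.000000, 1.800000) = 0.576000
  k2 = f(1.380000, 2.018880) = 0.204149
  u ← 1.800000 + (0.38/2)·(0.576000 + 0.204149) = 1.948228
u(1.38) ≈ 1.9482

1.9482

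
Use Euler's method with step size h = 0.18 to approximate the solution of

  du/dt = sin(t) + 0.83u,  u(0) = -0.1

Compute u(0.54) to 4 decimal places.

-0.0514

Euler: u_{n+1} = u_n + h·f(t_n, u_n).
t=0.000000, u=-0.100000: f=-0.083000 → u ← -0.100000 + 0.18·(-0.083000) = -0.114940
t=0.180000, u=-0.114940: f=0.083629 → u ← -0.114940 + 0.18·0.083629 = -0.099887
t=0.360000, u=-0.099887: f=0.269368 → u ← -0.099887 + 0.18·0.269368 = -0.051400
u(0.54) ≈ -0.0514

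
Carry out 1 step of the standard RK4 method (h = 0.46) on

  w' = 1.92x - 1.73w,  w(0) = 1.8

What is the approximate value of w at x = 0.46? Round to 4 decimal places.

RK4: k1 = f(x_n, w_n); k2 = f(x_n + h/2, w_n + (h/2)·k1); k3 = f(x_n + h/2, w_n + (h/2)·k2); k4 = f(x_n + h, w_n + h·k3); w_{n+1} = w_n + (h/6)·(k1 + 2k2 + 2k3 + k4).
x=0.000000, w=1.800000:
  k1 = f(0.000000, 1.800000) = -3.114000
  k2 = f(0.230000, 1.083780) = -1.433339
  k3 = f(0.230000, 1.470332) = -2.102074
  k4 = f(0.460000, 0.833046) = -0.557969
  w ← 1.800000 + (0.46/6)·(k1 + 2k2 + 2k3 + k4) = 0.976386
w(0.46) ≈ 0.9764

0.9764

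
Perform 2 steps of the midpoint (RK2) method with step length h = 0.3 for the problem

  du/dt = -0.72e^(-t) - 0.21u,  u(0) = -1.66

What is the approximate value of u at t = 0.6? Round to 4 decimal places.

Midpoint: k1 = f(t_n, u_n); k2 = f(t_n + h/2, u_n + (h/2)·k1); u_{n+1} = u_n + h·k2.
t=0.000000, u=-1.660000:
  k1 = f(0.000000, -1.660000) = -0.371400
  k2 = f(0.150000, -1.715710) = -0.259411
  u ← -1.660000 + 0.3·(-0.259411) = -1.737823
t=0.300000, u=-1.737823:
  k1 = f(0.300000, -1.737823) = -0.168446
  k2 = f(0.450000, -1.763090) = -0.088843
  u ← -1.737823 + 0.3·(-0.088843) = -1.764476
u(0.6) ≈ -1.7645

-1.7645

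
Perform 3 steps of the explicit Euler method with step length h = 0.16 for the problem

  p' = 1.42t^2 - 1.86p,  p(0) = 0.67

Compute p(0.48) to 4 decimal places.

0.2595

Euler: p_{n+1} = p_n + h·f(t_n, p_n).
t=0.000000, p=0.670000: f=-1.246200 → p ← 0.670000 + 0.16·(-1.246200) = 0.470608
t=0.160000, p=0.470608: f=-0.838979 → p ← 0.470608 + 0.16·(-0.838979) = 0.336371
t=0.320000, p=0.336371: f=-0.480243 → p ← 0.336371 + 0.16·(-0.480243) = 0.259533
p(0.48) ≈ 0.2595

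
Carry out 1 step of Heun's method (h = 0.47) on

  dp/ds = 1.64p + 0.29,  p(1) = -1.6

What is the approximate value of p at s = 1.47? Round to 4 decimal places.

-3.1198

Heun: k1 = f(s_n, p_n); k2 = f(s_n + h, p_n + h·k1); p_{n+1} = p_n + (h/2)·(k1 + k2).
s=1.000000, p=-1.600000:
  k1 = f(1.000000, -1.600000) = -2.334000
  k2 = f(1.470000, -2.696980) = -4.133047
  p ← -1.600000 + (0.47/2)·(-2.334000 + (-4.133047)) = -3.119756
p(1.47) ≈ -3.1198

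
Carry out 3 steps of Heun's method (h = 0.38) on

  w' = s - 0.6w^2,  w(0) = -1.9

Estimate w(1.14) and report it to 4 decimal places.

Heun: k1 = f(s_n, w_n); k2 = f(s_n + h, w_n + h·k1); w_{n+1} = w_n + (h/2)·(k1 + k2).
s=0.000000, w=-1.900000:
  k1 = f(0.000000, -1.900000) = -2.166000
  k2 = f(0.380000, -2.723080) = -4.069099
  w ← -1.900000 + (0.38/2)·(-2.166000 + (-4.069099)) = -3.084669
s=0.380000, w=-3.084669:
  k1 = f(0.380000, -3.084669) = -5.329109
  k2 = f(0.760000, -5.109730) = -14.905605
  w ← -3.084669 + (0.38/2)·(-5.329109 + (-14.905605)) = -6.929264
s=0.760000, w=-6.929264:
  k1 = f(0.760000, -6.929264) = -28.048824
  k2 = f(1.140000, -17.587817) = -184.458793
  w ← -6.929264 + (0.38/2)·(-28.048824 + (-184.458793)) = -47.305712
w(1.14) ≈ -47.3057

-47.3057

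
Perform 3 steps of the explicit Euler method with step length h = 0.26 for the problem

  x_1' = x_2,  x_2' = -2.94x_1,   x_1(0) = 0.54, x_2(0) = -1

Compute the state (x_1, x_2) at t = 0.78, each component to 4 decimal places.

Euler on (x_1,x_2): x_1_{n+1} = x_1_n + h·x_1', x_2_{n+1} = x_2_n + h·x_2'.
0.000000: (0.540000, -1.000000); f=(-1.000000, -1.587600) → (0.280000, -1.412776)
0.260000: (0.280000, -1.412776); f=(-1.412776, -0.823200) → (-0.087322, -1.626808)
0.520000: (-0.087322, -1.626808); f=(-1.626808, 0.256726) → (-0.510292, -1.560059)
(x_1(0.78), x_2(0.78)) ≈ (-0.5103, -1.5601)

-0.5103, -1.5601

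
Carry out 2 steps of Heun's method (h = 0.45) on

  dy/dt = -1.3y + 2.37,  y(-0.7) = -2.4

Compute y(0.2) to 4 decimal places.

Heun: k1 = f(t_n, y_n); k2 = f(t_n + h, y_n + h·k1); y_{n+1} = y_n + (h/2)·(k1 + k2).
t=-0.700000, y=-2.400000:
  k1 = f(-0.700000, -2.400000) = 5.490000
  k2 = f(-0.250000, 0.070500) = 2.278350
  y ← -2.400000 + (0.45/2)·(5.490000 + 2.278350) = -0.652121
t=-0.250000, y=-0.652121:
  k1 = f(-0.250000, -0.652121) = 3.217758
  k2 = f(0.200000, 0.795870) = 1.335369
  y ← -0.652121 + (0.45/2)·(3.217758 + 1.335369) = 0.372332
y(0.2) ≈ 0.3723

0.3723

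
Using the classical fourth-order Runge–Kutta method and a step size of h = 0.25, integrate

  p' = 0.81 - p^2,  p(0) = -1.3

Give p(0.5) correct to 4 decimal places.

-2.3529

RK4: k1 = f(s_n, p_n); k2 = f(s_n + h/2, p_n + (h/2)·k1); k3 = f(s_n + h/2, p_n + (h/2)·k2); k4 = f(s_n + h, p_n + h·k3); p_{n+1} = p_n + (h/6)·(k1 + 2k2 + 2k3 + k4).
s=0.000000, p=-1.300000:
  k1 = f(0.000000, -1.300000) = -0.880000
  k2 = f(0.125000, -1.410000) = -1.178100
  k3 = f(0.125000, -1.447263) = -1.284569
  k4 = f(0.250000, -1.621142) = -1.818102
  p ← -1.300000 + (0.25/6)·(k1 + 2k2 + 2k3 + k4) = -1.617643
s=0.250000, p=-1.617643:
  k1 = f(0.250000, -1.617643) = -1.806770
  k2 = f(0.375000, -1.843490) = -2.588454
  k3 = f(0.375000, -1.941200) = -2.958258
  k4 = f(0.500000, -2.357208) = -4.746428
  p ← -1.617643 + (0.25/6)·(k1 + 2k2 + 2k3 + k4) = -2.352919
p(0.5) ≈ -2.3529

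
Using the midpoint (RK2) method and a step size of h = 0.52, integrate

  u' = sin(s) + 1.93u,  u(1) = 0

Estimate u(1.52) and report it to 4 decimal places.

Midpoint: k1 = f(s_n, u_n); k2 = f(s_n + h/2, u_n + (h/2)·k1); u_{n+1} = u_n + h·k2.
s=1.000000, u=0.000000:
  k1 = f(1.000000, 0.000000) = 0.841471
  k2 = f(1.260000, 0.218782) = 1.374340
  u ← 0.000000 + 0.52·1.374340 = 0.714657
u(1.52) ≈ 0.7147

0.7147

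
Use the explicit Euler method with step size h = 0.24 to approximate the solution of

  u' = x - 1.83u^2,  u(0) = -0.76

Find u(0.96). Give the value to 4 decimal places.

-4.0425

Euler: u_{n+1} = u_n + h·f(x_n, u_n).
x=0.000000, u=-0.760000: f=-1.057008 → u ← -0.760000 + 0.24·(-1.057008) = -1.013682
x=0.240000, u=-1.013682: f=-1.640418 → u ← -1.013682 + 0.24·(-1.640418) = -1.407382
x=0.480000, u=-1.407382: f=-3.144727 → u ← -1.407382 + 0.24·(-3.144727) = -2.162117
x=0.720000, u=-2.162117: f=-7.834791 → u ← -2.162117 + 0.24·(-7.834791) = -4.042466
u(0.96) ≈ -4.0425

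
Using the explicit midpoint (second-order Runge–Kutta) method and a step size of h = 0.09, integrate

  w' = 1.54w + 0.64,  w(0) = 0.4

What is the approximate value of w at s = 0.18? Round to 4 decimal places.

Midpoint: k1 = f(s_n, w_n); k2 = f(s_n + h/2, w_n + (h/2)·k1); w_{n+1} = w_n + h·k2.
s=0.000000, w=0.400000:
  k1 = f(0.000000, 0.400000) = 1.256000
  k2 = f(0.045000, 0.456520) = 1.343041
  w ← 0.400000 + 0.09·1.343041 = 0.520874
s=0.090000, w=0.520874:
  k1 = f(0.090000, 0.520874) = 1.442145
  k2 = f(0.135000, 0.585770) = 1.542086
  w ← 0.520874 + 0.09·1.542086 = 0.659661
w(0.18) ≈ 0.6597

0.6597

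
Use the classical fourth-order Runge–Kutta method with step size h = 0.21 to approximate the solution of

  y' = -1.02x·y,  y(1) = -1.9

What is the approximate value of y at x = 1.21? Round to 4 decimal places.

-1.4996

RK4: k1 = f(x_n, y_n); k2 = f(x_n + h/2, y_n + (h/2)·k1); k3 = f(x_n + h/2, y_n + (h/2)·k2); k4 = f(x_n + h, y_n + h·k3); y_{n+1} = y_n + (h/6)·(k1 + 2k2 + 2k3 + k4).
x=1.000000, y=-1.900000:
  k1 = f(1.000000, -1.900000) = 1.938000
  k2 = f(1.105000, -1.696510) = 1.912136
  k3 = f(1.105000, -1.699226) = 1.915197
  k4 = f(1.210000, -1.497809) = 1.848595
  y ← -1.900000 + (0.21/6)·(k1 + 2k2 + 2k3 + k4) = -1.499556
y(1.21) ≈ -1.4996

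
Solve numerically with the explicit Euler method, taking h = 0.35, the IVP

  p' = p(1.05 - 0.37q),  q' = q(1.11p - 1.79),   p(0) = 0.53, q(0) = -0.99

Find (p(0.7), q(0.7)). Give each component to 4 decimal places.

Euler on (p,q): p_{n+1} = p_n + h·p', q_{n+1} = q_n + h·q'.
0.000000: (0.530000, -0.990000); f=(0.750639, 1.189683) → (0.792724, -0.573611)
0.350000: (0.792724, -0.573611); f=(1.000604, 0.522030) → (1.142935, -0.390900)
(p(0.7), q(0.7)) ≈ (1.1429, -0.3909)

1.1429, -0.3909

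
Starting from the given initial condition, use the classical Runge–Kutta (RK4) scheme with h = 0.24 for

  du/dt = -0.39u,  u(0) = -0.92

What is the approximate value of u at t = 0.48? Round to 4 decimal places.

RK4: k1 = f(t_n, u_n); k2 = f(t_n + h/2, u_n + (h/2)·k1); k3 = f(t_n + h/2, u_n + (h/2)·k2); k4 = f(t_n + h, u_n + h·k3); u_{n+1} = u_n + (h/6)·(k1 + 2k2 + 2k3 + k4).
t=0.000000, u=-0.920000:
  k1 = f(0.000000, -0.920000) = 0.358800
  k2 = f(0.120000, -0.876944) = 0.342008
  k3 = f(0.120000, -0.878959) = 0.342794
  k4 = f(0.240000, -0.837729) = 0.326714
  u ← -0.920000 + (0.24/6)·(k1 + 2k2 + 2k3 + k4) = -0.837795
t=0.240000, u=-0.837795:
  k1 = f(0.240000, -0.837795) = 0.326740
  k2 = f(0.360000, -0.798586) = 0.311449
  k3 = f(0.360000, -0.800421) = 0.312164
  k4 = f(0.480000, -0.762876) = 0.297522
  u ← -0.837795 + (0.24/6)·(k1 + 2k2 + 2k3 + k4) = -0.762936
u(0.48) ≈ -0.7629

-0.7629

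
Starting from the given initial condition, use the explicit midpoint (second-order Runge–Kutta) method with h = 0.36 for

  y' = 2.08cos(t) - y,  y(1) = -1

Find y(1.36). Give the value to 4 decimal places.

-0.4924

Midpoint: k1 = f(t_n, y_n); k2 = f(t_n + h/2, y_n + (h/2)·k1); y_{n+1} = y_n + h·k2.
t=1.000000, y=-1.000000:
  k1 = f(1.000000, -1.000000) = 2.123829
  k2 = f(1.180000, -0.617711) = 1.410034
  y ← -1.000000 + 0.36·1.410034 = -0.492388
y(1.36) ≈ -0.4924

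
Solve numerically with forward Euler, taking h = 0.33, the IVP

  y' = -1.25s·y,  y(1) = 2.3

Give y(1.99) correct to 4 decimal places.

0.1923

Euler: y_{n+1} = y_n + h·f(s_n, y_n).
s=1.000000, y=2.300000: f=-2.875000 → y ← 2.300000 + 0.33·(-2.875000) = 1.351250
s=1.330000, y=1.351250: f=-2.246453 → y ← 1.351250 + 0.33·(-2.246453) = 0.609920
s=1.660000, y=0.609920: f=-1.265585 → y ← 0.609920 + 0.33·(-1.265585) = 0.192277
y(1.99) ≈ 0.1923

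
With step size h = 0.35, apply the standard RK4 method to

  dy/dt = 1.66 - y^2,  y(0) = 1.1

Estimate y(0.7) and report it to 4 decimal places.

RK4: k1 = f(t_n, y_n); k2 = f(t_n + h/2, y_n + (h/2)·k1); k3 = f(t_n + h/2, y_n + (h/2)·k2); k4 = f(t_n + h, y_n + h·k3); y_{n+1} = y_n + (h/6)·(k1 + 2k2 + 2k3 + k4).
t=0.000000, y=1.100000:
  k1 = f(0.000000, 1.100000) = 0.450000
  k2 = f(0.175000, 1.178750) = 0.270548
  k3 = f(0.175000, 1.147346) = 0.343597
  k4 = f(0.350000, 1.220259) = 0.170968
  y ← 1.100000 + (0.35/6)·(k1 + 2k2 + 2k3 + k4) = 1.207873
t=0.350000, y=1.207873:
  k1 = f(0.350000, 1.207873) = 0.201042
  k2 = f(0.525000, 1.243056) = 0.114812
  k3 = f(0.525000, 1.227966) = 0.152100
  k4 = f(0.700000, 1.261109) = 0.069605
  y ← 1.207873 + (0.35/6)·(k1 + 2k2 + 2k3 + k4) = 1.254801
y(0.7) ≈ 1.2548

1.2548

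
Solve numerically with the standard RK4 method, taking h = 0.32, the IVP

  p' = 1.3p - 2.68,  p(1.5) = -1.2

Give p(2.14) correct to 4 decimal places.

RK4: k1 = f(t_n, p_n); k2 = f(t_n + h/2, p_n + (h/2)·k1); k3 = f(t_n + h/2, p_n + (h/2)·k2); k4 = f(t_n + h, p_n + h·k3); p_{n+1} = p_n + (h/6)·(k1 + 2k2 + 2k3 + k4).
t=1.500000, p=-1.200000:
  k1 = f(1.500000, -1.200000) = -4.240000
  k2 = f(1.660000, -1.878400) = -5.121920
  k3 = f(1.660000, -2.019507) = -5.305359
  k4 = f(1.820000, -2.897715) = -6.447029
  p ← -1.200000 + (0.32/6)·(k1 + 2k2 + 2k3 + k4) = -2.882218
t=1.820000, p=-2.882218:
  k1 = f(1.820000, -2.882218) = -6.426883
  k2 = f(1.980000, -3.910519) = -7.763675
  k3 = f(1.980000, -4.124406) = -8.041728
  k4 = f(2.140000, -5.455571) = -9.772242
  p ← -2.882218 + (0.32/6)·(k1 + 2k2 + 2k3 + k4) = -5.432081
p(2.14) ≈ -5.4321

-5.4321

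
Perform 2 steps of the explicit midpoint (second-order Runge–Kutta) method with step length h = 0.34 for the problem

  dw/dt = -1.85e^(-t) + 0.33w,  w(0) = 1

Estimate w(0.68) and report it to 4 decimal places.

0.2152

Midpoint: k1 = f(t_n, w_n); k2 = f(t_n + h/2, w_n + (h/2)·k1); w_{n+1} = w_n + h·k2.
t=0.000000, w=1.000000:
  k1 = f(0.000000, 1.000000) = -1.520000
  k2 = f(0.170000, 0.741600) = -1.316052
  w ← 1.000000 + 0.34·(-1.316052) = 0.552542
t=0.340000, w=0.552542:
  k1 = f(0.340000, 0.552542) = -1.134436
  k2 = f(0.510000, 0.359688) = -0.992220
  w ← 0.552542 + 0.34·(-0.992220) = 0.215188
w(0.68) ≈ 0.2152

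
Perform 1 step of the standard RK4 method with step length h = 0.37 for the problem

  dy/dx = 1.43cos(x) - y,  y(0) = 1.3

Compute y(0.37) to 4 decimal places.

1.3292

RK4: k1 = f(x_n, y_n); k2 = f(x_n + h/2, y_n + (h/2)·k1); k3 = f(x_n + h/2, y_n + (h/2)·k2); k4 = f(x_n + h, y_n + h·k3); y_{n+1} = y_n + (h/6)·(k1 + 2k2 + 2k3 + k4).
x=0.000000, y=1.300000:
  k1 = f(0.000000, 1.300000) = 0.130000
  k2 = f(0.185000, 1.324050) = 0.081549
  k3 = f(0.185000, 1.315087) = 0.090512
  k4 = f(0.370000, 1.333490) = -0.000261
  y ← 1.300000 + (0.37/6)·(k1 + 2k2 + 2k3 + k4) = 1.329221
y(0.37) ≈ 1.3292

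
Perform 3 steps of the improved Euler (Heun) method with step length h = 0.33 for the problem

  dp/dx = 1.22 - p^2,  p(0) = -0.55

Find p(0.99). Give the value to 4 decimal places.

0.5254

Heun: k1 = f(x_n, p_n); k2 = f(x_n + h, p_n + h·k1); p_{n+1} = p_n + (h/2)·(k1 + k2).
x=0.000000, p=-0.550000:
  k1 = f(0.000000, -0.550000) = 0.917500
  k2 = f(0.330000, -0.247225) = 1.158880
  p ← -0.550000 + (0.33/2)·(0.917500 + 1.158880) = -0.207397
x=0.330000, p=-0.207397:
  k1 = f(0.330000, -0.207397) = 1.176986
  k2 = f(0.660000, 0.181008) = 1.187236
  p ← -0.207397 + (0.33/2)·(1.176986 + 1.187236) = 0.182699
x=0.660000, p=0.182699:
  k1 = f(0.660000, 0.182699) = 1.186621
  k2 = f(0.990000, 0.574284) = 0.890198
  p ← 0.182699 + (0.33/2)·(1.186621 + 0.890198) = 0.525374
p(0.99) ≈ 0.5254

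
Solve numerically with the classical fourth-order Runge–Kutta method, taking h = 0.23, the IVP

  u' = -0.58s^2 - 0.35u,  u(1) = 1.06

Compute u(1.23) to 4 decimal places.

RK4: k1 = f(s_n, u_n); k2 = f(s_n + h/2, u_n + (h/2)·k1); k3 = f(s_n + h/2, u_n + (h/2)·k2); k4 = f(s_n + h, u_n + h·k3); u_{n+1} = u_n + (h/6)·(k1 + 2k2 + 2k3 + k4).
s=1.000000, u=1.060000:
  k1 = f(1.000000, 1.060000) = -0.951000
  k2 = f(1.115000, 0.950635) = -1.053793
  k3 = f(1.115000, 0.938814) = -1.049655
  k4 = f(1.230000, 0.818579) = -1.163985
  u ← 1.060000 + (0.23/6)·(k1 + 2k2 + 2k3 + k4) = 0.817661
u(1.23) ≈ 0.8177

0.8177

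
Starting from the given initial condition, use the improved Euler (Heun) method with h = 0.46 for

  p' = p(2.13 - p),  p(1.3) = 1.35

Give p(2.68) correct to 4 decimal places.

2.0250

Heun: k1 = f(x_n, p_n); k2 = f(x_n + h, p_n + h·k1); p_{n+1} = p_n + (h/2)·(k1 + k2).
x=1.300000, p=1.350000:
  k1 = f(1.300000, 1.350000) = 1.053000
  k2 = f(1.760000, 1.834380) = 0.542279
  p ← 1.350000 + (0.46/2)·(1.053000 + 0.542279) = 1.716914
x=1.760000, p=1.716914:
  k1 = f(1.760000, 1.716914) = 0.709233
  k2 = f(2.220000, 2.043161) = 0.177425
  p ← 1.716914 + (0.46/2)·(0.709233 + 0.177425) = 1.920846
x=2.220000, p=1.920846:
  k1 = f(2.220000, 1.920846) = 0.401753
  k2 = f(2.680000, 2.105652) = 0.051268
  p ← 1.920846 + (0.46/2)·(0.401753 + 0.051268) = 2.025041
p(2.68) ≈ 2.0250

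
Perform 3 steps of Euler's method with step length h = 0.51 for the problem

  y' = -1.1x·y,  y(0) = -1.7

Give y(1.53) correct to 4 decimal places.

Euler: y_{n+1} = y_n + h·f(x_n, y_n).
x=0.000000, y=-1.700000: f=0.000000 → y ← -1.700000 + 0.51·0.000000 = -1.700000
x=0.510000, y=-1.700000: f=0.953700 → y ← -1.700000 + 0.51·0.953700 = -1.213613
x=1.020000, y=-1.213613: f=1.361674 → y ← -1.213613 + 0.51·1.361674 = -0.519159
y(1.53) ≈ -0.5192

-0.5192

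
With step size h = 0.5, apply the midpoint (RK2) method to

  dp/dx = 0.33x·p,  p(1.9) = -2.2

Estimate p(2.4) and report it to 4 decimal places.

Midpoint: k1 = f(x_n, p_n); k2 = f(x_n + h/2, p_n + (h/2)·k1); p_{n+1} = p_n + h·k2.
x=1.900000, p=-2.200000:
  k1 = f(1.900000, -2.200000) = -1.379400
  k2 = f(2.150000, -2.544850) = -1.805571
  p ← -2.200000 + 0.5·(-1.805571) = -3.102786
p(2.4) ≈ -3.1028

-3.1028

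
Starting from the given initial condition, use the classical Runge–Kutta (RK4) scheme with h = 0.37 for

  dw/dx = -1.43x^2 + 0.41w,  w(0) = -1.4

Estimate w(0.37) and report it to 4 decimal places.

RK4: k1 = f(x_n, w_n); k2 = f(x_n + h/2, w_n + (h/2)·k1); k3 = f(x_n + h/2, w_n + (h/2)·k2); k4 = f(x_n + h, w_n + h·k3); w_{n+1} = w_n + (h/6)·(k1 + 2k2 + 2k3 + k4).
x=0.000000, w=-1.400000:
  k1 = f(0.000000, -1.400000) = -0.574000
  k2 = f(0.185000, -1.506190) = -0.666480
  k3 = f(0.185000, -1.523299) = -0.673494
  k4 = f(0.370000, -1.649193) = -0.871936
  w ← -1.400000 + (0.37/6)·(k1 + 2k2 + 2k3 + k4) = -1.654430
w(0.37) ≈ -1.6544

-1.6544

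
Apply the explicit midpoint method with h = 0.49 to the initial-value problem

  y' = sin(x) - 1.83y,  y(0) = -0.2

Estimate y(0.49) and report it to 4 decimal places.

Midpoint: k1 = f(x_n, y_n); k2 = f(x_n + h/2, y_n + (h/2)·k1); y_{n+1} = y_n + h·k2.
x=0.000000, y=-0.200000:
  k1 = f(0.000000, -0.200000) = 0.366000
  k2 = f(0.245000, -0.110330) = 0.444460
  y ← -0.200000 + 0.49·0.444460 = 0.017786
y(0.49) ≈ 0.0178

0.0178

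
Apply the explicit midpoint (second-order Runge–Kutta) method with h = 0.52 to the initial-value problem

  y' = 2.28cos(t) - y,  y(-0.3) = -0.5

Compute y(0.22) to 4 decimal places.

Midpoint: k1 = f(t_n, y_n); k2 = f(t_n + h/2, y_n + (h/2)·k1); y_{n+1} = y_n + h·k2.
t=-0.300000, y=-0.500000:
  k1 = f(-0.300000, -0.500000) = 2.678167
  k2 = f(-0.040000, 0.196323) = 2.081853
  y ← -0.500000 + 0.52·2.081853 = 0.582563
y(0.22) ≈ 0.5826

0.5826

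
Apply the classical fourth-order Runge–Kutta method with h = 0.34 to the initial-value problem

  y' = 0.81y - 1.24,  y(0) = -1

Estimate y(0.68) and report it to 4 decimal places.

-2.8592

RK4: k1 = f(x_n, y_n); k2 = f(x_n + h/2, y_n + (h/2)·k1); k3 = f(x_n + h/2, y_n + (h/2)·k2); k4 = f(x_n + h, y_n + h·k3); y_{n+1} = y_n + (h/6)·(k1 + 2k2 + 2k3 + k4).
x=0.000000, y=-1.000000:
  k1 = f(0.000000, -1.000000) = -2.050000
  k2 = f(0.170000, -1.348500) = -2.332285
  k3 = f(0.170000, -1.396488) = -2.371156
  k4 = f(0.340000, -1.806193) = -2.703016
  y ← -1.000000 + (0.34/6)·(k1 + 2k2 + 2k3 + k4) = -1.802394
x=0.340000, y=-1.802394:
  k1 = f(0.340000, -1.802394) = -2.699939
  k2 = f(0.510000, -2.261384) = -3.071721
  k3 = f(0.510000, -2.324587) = -3.122915
  k4 = f(0.680000, -2.864185) = -3.559990
  y ← -1.802394 + (0.34/6)·(k1 + 2k2 + 2k3 + k4) = -2.859182
y(0.68) ≈ -2.8592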